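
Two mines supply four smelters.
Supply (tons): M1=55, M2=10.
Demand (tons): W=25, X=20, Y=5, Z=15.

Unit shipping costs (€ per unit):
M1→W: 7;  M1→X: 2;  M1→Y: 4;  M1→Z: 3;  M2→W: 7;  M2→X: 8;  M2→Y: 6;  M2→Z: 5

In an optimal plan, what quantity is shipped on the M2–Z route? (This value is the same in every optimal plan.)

Optimal shipments:
  M1→W: 15 × €7 = €105
  M1→X: 20 × €2 = €40
  M1→Y: 5 × €4 = €20
  M1→Z: 15 × €3 = €45
  M2→W: 10 × €7 = €70
Total cost = €280.
The route M2→Z is not used.

0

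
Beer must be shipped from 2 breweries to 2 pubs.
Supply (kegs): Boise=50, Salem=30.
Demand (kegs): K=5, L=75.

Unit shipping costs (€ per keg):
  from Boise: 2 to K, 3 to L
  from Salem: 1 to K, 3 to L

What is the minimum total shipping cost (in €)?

230

Optimal allocation:
  Boise->L: 50 × €3 = €150
  Salem->K: 5 × €1 = €5
  Salem->L: 25 × €3 = €75
Total = 150 + 5 + 75 = €230.
(Supply check: Boise ships 50; Salem ships 30.)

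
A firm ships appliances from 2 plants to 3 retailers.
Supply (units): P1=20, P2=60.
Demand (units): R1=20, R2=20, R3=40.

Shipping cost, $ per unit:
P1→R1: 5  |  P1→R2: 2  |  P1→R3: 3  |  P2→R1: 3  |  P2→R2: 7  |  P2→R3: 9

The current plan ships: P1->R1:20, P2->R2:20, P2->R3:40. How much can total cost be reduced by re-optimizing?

Current plan cost = 20·5 + 20·7 + 40·9 = $600.
Optimal plan:
  P1->R3: 20 × $3 = $60
  P2->R1: 20 × $3 = $60
  P2->R2: 20 × $7 = $140
  P2->R3: 20 × $9 = $180
Optimal cost = $440.
Saving = 600 − 440 = $160.

160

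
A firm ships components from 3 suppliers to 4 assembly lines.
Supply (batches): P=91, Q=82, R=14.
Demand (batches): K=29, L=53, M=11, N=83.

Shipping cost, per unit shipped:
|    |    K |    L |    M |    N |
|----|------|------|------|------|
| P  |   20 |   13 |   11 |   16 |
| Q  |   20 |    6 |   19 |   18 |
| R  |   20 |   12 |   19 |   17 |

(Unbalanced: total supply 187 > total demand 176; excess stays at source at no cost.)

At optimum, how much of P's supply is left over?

0

An optimal plan:
  P->M: 11 × 11 = 121
  P->N: 80 × 16 = 1280
  Q->K: 29 × 20 = 580
  Q->L: 53 × 6 = 318
  R->N: 3 × 17 = 51
Total cost = 2350.
P ships 91 of its 91, leaving 0.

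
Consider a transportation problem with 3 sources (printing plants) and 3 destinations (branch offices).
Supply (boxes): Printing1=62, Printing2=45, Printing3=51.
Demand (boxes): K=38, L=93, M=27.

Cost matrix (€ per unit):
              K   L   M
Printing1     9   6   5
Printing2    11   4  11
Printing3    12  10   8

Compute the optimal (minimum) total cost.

1098

Optimal allocation:
  Printing1 to L: 48 boxes
  Printing1 to M: 14 boxes
  Printing2 to L: 45 boxes
  Printing3 to K: 38 boxes
  Printing3 to M: 13 boxes
Total cost = €1098.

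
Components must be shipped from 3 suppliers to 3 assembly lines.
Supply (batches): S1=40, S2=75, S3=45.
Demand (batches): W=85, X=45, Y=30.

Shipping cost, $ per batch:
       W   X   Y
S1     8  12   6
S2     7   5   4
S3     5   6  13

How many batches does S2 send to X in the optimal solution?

Solving gives:
  S1–W: 40 × $8 = $320
  S2–X: 45 × $5 = $225
  S2–Y: 30 × $4 = $120
  S3–W: 45 × $5 = $225
Total cost = $890.
So S2→X carries 45 batches.

45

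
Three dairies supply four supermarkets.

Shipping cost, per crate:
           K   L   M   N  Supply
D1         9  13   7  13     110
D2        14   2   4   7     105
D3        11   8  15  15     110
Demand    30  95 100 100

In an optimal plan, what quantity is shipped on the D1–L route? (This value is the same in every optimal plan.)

0

Optimal shipments:
  D1→K: 10 × 9 = 90
  D1→M: 100 × 7 = 700
  D2→L: 5 × 2 = 10
  D2→N: 100 × 7 = 700
  D3→K: 20 × 11 = 220
  D3→L: 90 × 8 = 720
Total cost = 2440.
The route D1→L is not used.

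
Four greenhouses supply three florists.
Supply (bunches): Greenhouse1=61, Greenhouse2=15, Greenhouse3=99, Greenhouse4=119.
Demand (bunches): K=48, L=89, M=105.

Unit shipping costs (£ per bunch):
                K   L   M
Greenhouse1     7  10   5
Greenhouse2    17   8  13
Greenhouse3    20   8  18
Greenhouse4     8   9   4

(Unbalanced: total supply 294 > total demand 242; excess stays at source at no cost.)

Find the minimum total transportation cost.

An optimal shipping plan:
  Greenhouse1→K: 48 × £7 = £336
  Greenhouse3→L: 89 × £8 = £712
  Greenhouse4→M: 105 × £4 = £420
Total = 336 + 712 + 420 = £1468.

1468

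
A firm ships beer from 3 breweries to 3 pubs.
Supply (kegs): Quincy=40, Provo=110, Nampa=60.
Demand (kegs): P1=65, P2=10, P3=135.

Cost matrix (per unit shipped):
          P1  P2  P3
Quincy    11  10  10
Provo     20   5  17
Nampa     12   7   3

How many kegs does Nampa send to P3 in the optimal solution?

The minimum-cost plan:
  Quincy→P1: 40 × 11 = 440
  Provo→P1: 25 × 20 = 500
  Provo→P2: 10 × 5 = 50
  Provo→P3: 75 × 17 = 1275
  Nampa→P3: 60 × 3 = 180
Total cost = 2445.
So Nampa→P3 carries 60 kegs.

60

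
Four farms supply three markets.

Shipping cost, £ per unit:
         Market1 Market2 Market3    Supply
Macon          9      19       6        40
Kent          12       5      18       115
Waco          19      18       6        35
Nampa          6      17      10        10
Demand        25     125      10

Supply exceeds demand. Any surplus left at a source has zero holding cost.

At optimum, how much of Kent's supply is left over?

0

An optimal plan:
  Macon to Market1: 15 crates
  Kent to Market2: 115 crates
  Waco to Market2: 10 crates
  Waco to Market3: 10 crates
  Nampa to Market1: 10 crates
Total cost = £1010.
Kent ships 115 of its 115, leaving 0.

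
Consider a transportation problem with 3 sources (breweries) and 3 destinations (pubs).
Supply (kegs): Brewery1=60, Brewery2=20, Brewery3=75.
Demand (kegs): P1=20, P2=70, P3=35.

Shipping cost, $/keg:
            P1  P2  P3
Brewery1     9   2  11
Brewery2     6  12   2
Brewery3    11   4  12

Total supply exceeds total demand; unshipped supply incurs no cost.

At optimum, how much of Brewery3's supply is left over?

30

An optimal plan:
  Brewery1 to P2: 60 × $2 = $120
  Brewery2 to P3: 20 × $2 = $40
  Brewery3 to P1: 20 × $11 = $220
  Brewery3 to P2: 10 × $4 = $40
  Brewery3 to P3: 15 × $12 = $180
Total cost = $600.
Brewery3 ships 45 of its 75, leaving 30.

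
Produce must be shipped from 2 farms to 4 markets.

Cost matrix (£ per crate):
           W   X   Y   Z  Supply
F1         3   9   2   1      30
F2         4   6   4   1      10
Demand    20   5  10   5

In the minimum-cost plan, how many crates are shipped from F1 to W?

20

Solving gives:
  F1–W: 20 × £3 = £60
  F1–Y: 10 × £2 = £20
  F2–X: 5 × £6 = £30
  F2–Z: 5 × £1 = £5
Total cost = £115.
So F1→W carries 20 crates.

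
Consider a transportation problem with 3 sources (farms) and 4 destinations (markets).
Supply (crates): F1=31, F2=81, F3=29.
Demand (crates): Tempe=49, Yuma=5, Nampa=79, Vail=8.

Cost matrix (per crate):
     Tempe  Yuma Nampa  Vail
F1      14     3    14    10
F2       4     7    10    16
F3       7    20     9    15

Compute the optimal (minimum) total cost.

1124

One minimum-cost allocation:
  F1–Yuma: 5 × 3 = 15
  F1–Nampa: 18 × 14 = 252
  F1–Vail: 8 × 10 = 80
  F2–Tempe: 49 × 4 = 196
  F2–Nampa: 32 × 10 = 320
  F3–Nampa: 29 × 9 = 261
Total = 15 + 252 + 80 + 196 + 320 + 261 = 1124.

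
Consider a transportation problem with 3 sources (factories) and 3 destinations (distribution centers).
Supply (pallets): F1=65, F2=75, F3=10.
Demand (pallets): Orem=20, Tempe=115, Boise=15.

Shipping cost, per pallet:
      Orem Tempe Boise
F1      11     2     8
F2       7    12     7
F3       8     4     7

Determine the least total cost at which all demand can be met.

An optimal shipping plan:
  F1–Tempe: 65 × 2 = 130
  F2–Orem: 20 × 7 = 140
  F2–Tempe: 40 × 12 = 480
  F2–Boise: 15 × 7 = 105
  F3–Tempe: 10 × 4 = 40
Total = 130 + 140 + 480 + 105 + 40 = 895.
(Supply check: F1 ships 65; F2 ships 75; F3 ships 10.)

895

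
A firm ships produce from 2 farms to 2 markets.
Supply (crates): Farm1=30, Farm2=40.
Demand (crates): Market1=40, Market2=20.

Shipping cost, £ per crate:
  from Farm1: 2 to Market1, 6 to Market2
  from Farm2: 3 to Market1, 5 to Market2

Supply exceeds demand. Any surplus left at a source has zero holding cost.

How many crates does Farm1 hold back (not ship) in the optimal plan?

0

An optimal plan:
  Farm1->Market1: 30 crates
  Farm2->Market1: 10 crates
  Farm2->Market2: 20 crates
Total cost = £190.
Farm1 ships 30 of its 30, leaving 0.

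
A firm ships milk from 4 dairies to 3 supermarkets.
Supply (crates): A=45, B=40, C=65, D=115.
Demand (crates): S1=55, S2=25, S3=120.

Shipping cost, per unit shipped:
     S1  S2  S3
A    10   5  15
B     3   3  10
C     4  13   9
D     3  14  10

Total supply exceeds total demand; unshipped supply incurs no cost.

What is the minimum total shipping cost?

1375

An optimal shipping plan:
  B to S1: 15 × 3 = 45
  B to S2: 25 × 3 = 75
  C to S3: 65 × 9 = 585
  D to S1: 40 × 3 = 120
  D to S3: 55 × 10 = 550
Total = 45 + 75 + 585 + 120 + 550 = 1375.
(Supply check: A ships 0; B ships 40; C ships 65; D ships 95.)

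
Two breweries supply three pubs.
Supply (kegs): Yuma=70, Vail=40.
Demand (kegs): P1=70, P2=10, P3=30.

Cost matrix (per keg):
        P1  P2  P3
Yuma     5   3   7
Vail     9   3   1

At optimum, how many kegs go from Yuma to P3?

0

Optimal shipments:
  Yuma to P1: 70 × 5 = 350
  Vail to P2: 10 × 3 = 30
  Vail to P3: 30 × 1 = 30
Total cost = 410.
The route Yuma→P3 is not used.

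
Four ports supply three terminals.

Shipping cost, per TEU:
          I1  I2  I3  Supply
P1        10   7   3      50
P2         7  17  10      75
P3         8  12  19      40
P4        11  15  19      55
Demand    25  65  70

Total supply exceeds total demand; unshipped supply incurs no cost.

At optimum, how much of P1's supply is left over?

0

Minimum-cost shipments:
  P1 to I2: 25 TEU
  P1 to I3: 25 TEU
  P2 to I1: 25 TEU
  P2 to I3: 45 TEU
  P3 to I2: 40 TEU
Total cost = 1355.
P1 ships 50 of its 50, leaving 0.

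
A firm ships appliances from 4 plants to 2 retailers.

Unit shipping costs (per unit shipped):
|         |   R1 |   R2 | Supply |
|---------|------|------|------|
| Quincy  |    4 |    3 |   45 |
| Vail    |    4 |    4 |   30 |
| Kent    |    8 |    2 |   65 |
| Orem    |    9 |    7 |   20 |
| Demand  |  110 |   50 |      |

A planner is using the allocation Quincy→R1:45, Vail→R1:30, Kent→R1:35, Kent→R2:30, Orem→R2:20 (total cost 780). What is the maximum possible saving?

80

Current plan cost = 45·4 + 30·4 + 35·8 + 30·2 + 20·7 = 780.
Optimal plan:
  Quincy->R1: 45 × 4 = 180
  Vail->R1: 30 × 4 = 120
  Kent->R1: 15 × 8 = 120
  Kent->R2: 50 × 2 = 100
  Orem->R1: 20 × 9 = 180
Optimal cost = 700.
Saving = 780 − 700 = 80.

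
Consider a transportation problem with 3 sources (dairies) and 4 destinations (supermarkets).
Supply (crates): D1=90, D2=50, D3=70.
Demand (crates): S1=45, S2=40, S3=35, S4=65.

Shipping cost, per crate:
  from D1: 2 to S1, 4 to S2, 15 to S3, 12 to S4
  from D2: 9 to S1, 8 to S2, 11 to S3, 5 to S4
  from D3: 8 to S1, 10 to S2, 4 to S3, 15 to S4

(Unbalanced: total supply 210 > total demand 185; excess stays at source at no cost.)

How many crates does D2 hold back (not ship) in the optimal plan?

An optimal plan:
  D1→S1: 45 × 2 = 90
  D1→S2: 40 × 4 = 160
  D1→S4: 5 × 12 = 60
  D2→S4: 50 × 5 = 250
  D3→S3: 35 × 4 = 140
  D3→S4: 10 × 15 = 150
Total cost = 850.
D2 ships 50 of its 50, leaving 0.

0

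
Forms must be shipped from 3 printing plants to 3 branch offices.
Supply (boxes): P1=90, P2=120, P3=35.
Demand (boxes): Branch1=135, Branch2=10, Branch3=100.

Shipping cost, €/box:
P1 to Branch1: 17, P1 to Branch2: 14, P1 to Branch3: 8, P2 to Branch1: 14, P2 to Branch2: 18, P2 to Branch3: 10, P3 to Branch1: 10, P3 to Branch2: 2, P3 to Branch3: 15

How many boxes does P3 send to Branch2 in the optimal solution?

10

The minimum-cost plan:
  P1->Branch3: 90 × €8 = €720
  P2->Branch1: 110 × €14 = €1540
  P2->Branch3: 10 × €10 = €100
  P3->Branch1: 25 × €10 = €250
  P3->Branch2: 10 × €2 = €20
Total cost = €2630.
So P3→Branch2 carries 10 boxes.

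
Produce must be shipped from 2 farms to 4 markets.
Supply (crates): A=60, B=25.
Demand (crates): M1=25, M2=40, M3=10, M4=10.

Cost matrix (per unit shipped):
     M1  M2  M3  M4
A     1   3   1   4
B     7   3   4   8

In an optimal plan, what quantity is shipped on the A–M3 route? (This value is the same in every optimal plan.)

10

Optimal shipments:
  A->M1: 25 × 1 = 25
  A->M2: 15 × 3 = 45
  A->M3: 10 × 1 = 10
  A->M4: 10 × 4 = 40
  B->M2: 25 × 3 = 75
Total cost = 195.
So A→M3 carries 10 crates.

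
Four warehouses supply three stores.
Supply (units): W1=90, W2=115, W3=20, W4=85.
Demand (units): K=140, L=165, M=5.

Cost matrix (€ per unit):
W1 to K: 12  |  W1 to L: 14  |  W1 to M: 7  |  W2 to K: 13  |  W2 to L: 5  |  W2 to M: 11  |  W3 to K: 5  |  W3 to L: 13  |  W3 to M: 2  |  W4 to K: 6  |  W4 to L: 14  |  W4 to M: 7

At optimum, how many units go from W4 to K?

85

Optimal shipments:
  W1 to K: 35 × €12 = €420
  W1 to L: 50 × €14 = €700
  W1 to M: 5 × €7 = €35
  W2 to L: 115 × €5 = €575
  W3 to K: 20 × €5 = €100
  W4 to K: 85 × €6 = €510
Total cost = €2340.
So W4→K carries 85 units.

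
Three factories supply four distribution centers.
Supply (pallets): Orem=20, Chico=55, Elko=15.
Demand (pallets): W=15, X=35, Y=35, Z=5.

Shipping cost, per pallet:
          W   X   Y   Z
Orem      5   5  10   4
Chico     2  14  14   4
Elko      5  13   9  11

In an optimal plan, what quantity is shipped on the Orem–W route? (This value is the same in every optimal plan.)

Solving gives:
  Orem–X: 20 × 5 = 100
  Chico–W: 15 × 2 = 30
  Chico–X: 15 × 14 = 210
  Chico–Y: 20 × 14 = 280
  Chico–Z: 5 × 4 = 20
  Elko–Y: 15 × 9 = 135
Total cost = 775.
The route Orem→W is not used.

0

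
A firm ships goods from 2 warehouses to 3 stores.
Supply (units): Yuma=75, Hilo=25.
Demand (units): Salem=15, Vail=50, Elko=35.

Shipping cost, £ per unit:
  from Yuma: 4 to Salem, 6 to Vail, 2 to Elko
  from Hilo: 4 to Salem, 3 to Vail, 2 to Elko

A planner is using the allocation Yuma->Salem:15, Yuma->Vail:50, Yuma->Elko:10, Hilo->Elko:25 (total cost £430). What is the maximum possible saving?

75

Current plan cost = 15·4 + 50·6 + 10·2 + 25·2 = £430.
Optimal plan:
  Yuma–Salem: 15 × £4 = £60
  Yuma–Vail: 25 × £6 = £150
  Yuma–Elko: 35 × £2 = £70
  Hilo–Vail: 25 × £3 = £75
Optimal cost = £355.
Saving = 430 − 355 = £75.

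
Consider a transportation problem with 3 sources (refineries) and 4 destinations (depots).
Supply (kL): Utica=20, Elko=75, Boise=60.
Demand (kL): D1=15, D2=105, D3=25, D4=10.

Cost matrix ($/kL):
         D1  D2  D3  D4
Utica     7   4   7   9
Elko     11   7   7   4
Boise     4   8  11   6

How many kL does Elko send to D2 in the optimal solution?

40

Solving gives:
  Utica->D2: 20 × $4 = $80
  Elko->D2: 40 × $7 = $280
  Elko->D3: 25 × $7 = $175
  Elko->D4: 10 × $4 = $40
  Boise->D1: 15 × $4 = $60
  Boise->D2: 45 × $8 = $360
Total cost = $995.
So Elko→D2 carries 40 kL.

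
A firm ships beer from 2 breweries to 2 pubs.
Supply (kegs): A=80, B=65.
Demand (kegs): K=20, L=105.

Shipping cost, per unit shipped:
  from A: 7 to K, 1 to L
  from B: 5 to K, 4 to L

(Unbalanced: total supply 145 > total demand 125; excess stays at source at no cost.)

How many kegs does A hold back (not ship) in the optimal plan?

0

An optimal plan:
  A–L: 80 × 1 = 80
  B–K: 20 × 5 = 100
  B–L: 25 × 4 = 100
Total cost = 280.
A ships 80 of its 80, leaving 0.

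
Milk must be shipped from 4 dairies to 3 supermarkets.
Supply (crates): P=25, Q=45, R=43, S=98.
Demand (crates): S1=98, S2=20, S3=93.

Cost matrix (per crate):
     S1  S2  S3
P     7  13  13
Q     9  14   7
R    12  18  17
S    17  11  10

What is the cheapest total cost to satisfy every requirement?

A cheapest plan:
  P–S1: 25 × 7 = 175
  Q–S1: 30 × 9 = 270
  Q–S3: 15 × 7 = 105
  R–S1: 43 × 12 = 516
  S–S2: 20 × 11 = 220
  S–S3: 78 × 10 = 780
Total = 175 + 270 + 105 + 516 + 220 + 780 = 2066.
(Supply check: P ships 25; Q ships 45; R ships 43; S ships 98.)

2066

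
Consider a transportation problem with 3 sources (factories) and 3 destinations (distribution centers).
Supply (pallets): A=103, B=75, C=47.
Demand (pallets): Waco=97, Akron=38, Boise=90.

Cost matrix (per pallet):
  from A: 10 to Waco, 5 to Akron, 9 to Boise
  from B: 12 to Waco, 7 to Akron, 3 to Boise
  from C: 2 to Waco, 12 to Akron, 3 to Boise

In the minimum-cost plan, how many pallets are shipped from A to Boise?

15

Solving gives:
  A to Waco: 50 pallets
  A to Akron: 38 pallets
  A to Boise: 15 pallets
  B to Boise: 75 pallets
  C to Waco: 47 pallets
Total cost = 1144.
So A→Boise carries 15 pallets.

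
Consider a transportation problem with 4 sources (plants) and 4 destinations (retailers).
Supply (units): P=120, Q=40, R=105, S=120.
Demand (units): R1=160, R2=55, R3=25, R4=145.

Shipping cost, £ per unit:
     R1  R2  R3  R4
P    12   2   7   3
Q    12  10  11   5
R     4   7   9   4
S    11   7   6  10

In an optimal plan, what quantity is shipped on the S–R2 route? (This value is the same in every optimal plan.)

40

The minimum-cost plan:
  P–R2: 15 units
  P–R4: 105 units
  Q–R4: 40 units
  R–R1: 105 units
  S–R1: 55 units
  S–R2: 40 units
  S–R3: 25 units
Total cost = £2000.
So S→R2 carries 40 units.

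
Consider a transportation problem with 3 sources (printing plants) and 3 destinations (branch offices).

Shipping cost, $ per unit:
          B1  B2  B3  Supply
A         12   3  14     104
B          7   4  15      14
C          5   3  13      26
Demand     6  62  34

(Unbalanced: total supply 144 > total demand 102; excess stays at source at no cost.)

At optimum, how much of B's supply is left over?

14

Minimum-cost shipments:
  A->B2: 62 × $3 = $186
  A->B3: 14 × $14 = $196
  C->B1: 6 × $5 = $30
  C->B3: 20 × $13 = $260
Total cost = $672.
B ships 0 of its 14, leaving 14.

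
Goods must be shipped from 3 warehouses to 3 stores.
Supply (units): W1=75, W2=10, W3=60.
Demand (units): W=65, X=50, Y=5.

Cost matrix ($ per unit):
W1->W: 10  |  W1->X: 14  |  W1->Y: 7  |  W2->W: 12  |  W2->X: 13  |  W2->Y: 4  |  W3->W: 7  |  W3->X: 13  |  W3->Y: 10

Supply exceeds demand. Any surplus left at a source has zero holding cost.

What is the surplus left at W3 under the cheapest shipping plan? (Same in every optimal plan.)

An optimal plan:
  W1->W: 5 × $10 = $50
  W1->X: 45 × $14 = $630
  W2->X: 5 × $13 = $65
  W2->Y: 5 × $4 = $20
  W3->W: 60 × $7 = $420
Total cost = $1185.
W3 ships 60 of its 60, leaving 0.

0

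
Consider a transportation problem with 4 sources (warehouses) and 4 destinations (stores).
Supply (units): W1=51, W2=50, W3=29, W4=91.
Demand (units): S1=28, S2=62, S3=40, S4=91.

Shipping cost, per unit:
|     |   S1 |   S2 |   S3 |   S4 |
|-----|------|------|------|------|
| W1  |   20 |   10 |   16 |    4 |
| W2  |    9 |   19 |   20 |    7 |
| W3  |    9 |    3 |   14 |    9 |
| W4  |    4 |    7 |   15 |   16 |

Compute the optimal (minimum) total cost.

One minimum-cost allocation:
  W1->S3: 10 × 16 = 160
  W1->S4: 41 × 4 = 164
  W2->S4: 50 × 7 = 350
  W3->S2: 29 × 3 = 87
  W4->S1: 28 × 4 = 112
  W4->S2: 33 × 7 = 231
  W4->S3: 30 × 15 = 450
Total = 160 + 164 + 350 + 87 + 112 + 231 + 450 = 1554.

1554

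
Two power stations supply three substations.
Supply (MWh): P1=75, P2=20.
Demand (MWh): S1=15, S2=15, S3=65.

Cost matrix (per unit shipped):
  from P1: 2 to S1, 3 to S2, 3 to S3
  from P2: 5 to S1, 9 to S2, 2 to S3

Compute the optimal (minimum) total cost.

A cheapest plan:
  P1–S1: 15 × 2 = 30
  P1–S2: 15 × 3 = 45
  P1–S3: 45 × 3 = 135
  P2–S3: 20 × 2 = 40
Total = 30 + 45 + 135 + 40 = 250.
(Supply check: P1 ships 75; P2 ships 20.)

250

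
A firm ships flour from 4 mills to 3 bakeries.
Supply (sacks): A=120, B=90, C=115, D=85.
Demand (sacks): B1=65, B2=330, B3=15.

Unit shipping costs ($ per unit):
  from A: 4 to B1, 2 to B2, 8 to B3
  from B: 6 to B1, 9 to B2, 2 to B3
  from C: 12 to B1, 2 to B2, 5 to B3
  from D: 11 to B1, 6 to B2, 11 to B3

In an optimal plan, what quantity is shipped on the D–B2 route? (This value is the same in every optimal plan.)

Optimal shipments:
  A–B2: 120 sacks
  B–B1: 65 sacks
  B–B2: 10 sacks
  B–B3: 15 sacks
  C–B2: 115 sacks
  D–B2: 85 sacks
Total cost = $1490.
So D→B2 carries 85 sacks.

85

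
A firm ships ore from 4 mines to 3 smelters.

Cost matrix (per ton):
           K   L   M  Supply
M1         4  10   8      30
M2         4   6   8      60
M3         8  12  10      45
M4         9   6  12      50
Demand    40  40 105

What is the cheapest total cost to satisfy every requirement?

1370

Optimal allocation:
  M1–K: 30 × 4 = 120
  M2–K: 10 × 4 = 40
  M2–M: 50 × 8 = 400
  M3–M: 45 × 10 = 450
  M4–L: 40 × 6 = 240
  M4–M: 10 × 12 = 120
Total = 120 + 40 + 400 + 450 + 240 + 120 = 1370.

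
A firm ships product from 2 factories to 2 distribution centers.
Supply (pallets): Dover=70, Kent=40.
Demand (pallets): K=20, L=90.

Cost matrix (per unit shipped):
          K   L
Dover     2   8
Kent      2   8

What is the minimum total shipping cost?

760

A cheapest plan:
  Dover to L: 70 × 8 = 560
  Kent to K: 20 × 2 = 40
  Kent to L: 20 × 8 = 160
Total = 560 + 40 + 160 = 760.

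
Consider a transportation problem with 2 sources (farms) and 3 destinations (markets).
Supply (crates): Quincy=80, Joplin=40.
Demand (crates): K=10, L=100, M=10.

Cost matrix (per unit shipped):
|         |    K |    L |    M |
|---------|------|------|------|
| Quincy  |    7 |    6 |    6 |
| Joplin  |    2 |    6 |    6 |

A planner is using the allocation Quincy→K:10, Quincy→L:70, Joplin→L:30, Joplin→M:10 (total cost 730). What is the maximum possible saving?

Current plan cost = 10·7 + 70·6 + 30·6 + 10·6 = 730.
Optimal plan:
  Quincy->L: 70 crates
  Quincy->M: 10 crates
  Joplin->K: 10 crates
  Joplin->L: 30 crates
Optimal cost = 680.
Saving = 730 − 680 = 50.

50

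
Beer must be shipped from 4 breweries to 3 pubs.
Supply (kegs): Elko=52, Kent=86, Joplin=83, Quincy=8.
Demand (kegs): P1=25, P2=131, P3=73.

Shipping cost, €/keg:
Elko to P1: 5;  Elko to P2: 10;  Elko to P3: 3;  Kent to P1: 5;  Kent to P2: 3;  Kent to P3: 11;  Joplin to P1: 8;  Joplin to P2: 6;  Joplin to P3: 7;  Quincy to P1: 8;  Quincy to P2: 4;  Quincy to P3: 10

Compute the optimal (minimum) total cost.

Optimal allocation:
  Elko–P3: 52 × €3 = €156
  Kent–P2: 86 × €3 = €258
  Joplin–P1: 25 × €8 = €200
  Joplin–P2: 37 × €6 = €222
  Joplin–P3: 21 × €7 = €147
  Quincy–P2: 8 × €4 = €32
Total = 156 + 258 + 200 + 222 + 147 + 32 = €1015.
(Supply check: Elko ships 52; Kent ships 86; Joplin ships 83; Quincy ships 8.)

1015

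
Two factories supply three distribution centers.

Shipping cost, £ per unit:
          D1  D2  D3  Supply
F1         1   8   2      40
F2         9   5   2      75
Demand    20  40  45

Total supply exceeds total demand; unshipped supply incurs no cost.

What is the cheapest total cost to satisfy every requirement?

310

An optimal shipping plan:
  F1–D1: 20 × £1 = £20
  F1–D3: 10 × £2 = £20
  F2–D2: 40 × £5 = £200
  F2–D3: 35 × £2 = £70
Total = 20 + 20 + 200 + 70 = £310.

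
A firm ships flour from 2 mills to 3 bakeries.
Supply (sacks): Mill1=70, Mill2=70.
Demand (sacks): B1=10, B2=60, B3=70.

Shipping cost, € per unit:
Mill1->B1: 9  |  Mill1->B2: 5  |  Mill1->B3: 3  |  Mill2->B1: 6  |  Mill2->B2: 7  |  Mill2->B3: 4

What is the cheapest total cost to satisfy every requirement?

630

A cheapest plan:
  Mill1->B2: 60 × €5 = €300
  Mill1->B3: 10 × €3 = €30
  Mill2->B1: 10 × €6 = €60
  Mill2->B3: 60 × €4 = €240
Total = 300 + 30 + 60 + 240 = €630.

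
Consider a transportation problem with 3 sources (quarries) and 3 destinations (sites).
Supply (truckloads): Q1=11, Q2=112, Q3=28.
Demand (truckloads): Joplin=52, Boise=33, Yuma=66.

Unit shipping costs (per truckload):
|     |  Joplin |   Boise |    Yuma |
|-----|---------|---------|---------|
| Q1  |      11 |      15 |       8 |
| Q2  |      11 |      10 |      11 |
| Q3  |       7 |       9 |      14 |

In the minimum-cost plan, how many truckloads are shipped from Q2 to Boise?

33

Optimal shipments:
  Q1–Yuma: 11 × 8 = 88
  Q2–Joplin: 24 × 11 = 264
  Q2–Boise: 33 × 10 = 330
  Q2–Yuma: 55 × 11 = 605
  Q3–Joplin: 28 × 7 = 196
Total cost = 1483.
So Q2→Boise carries 33 truckloads.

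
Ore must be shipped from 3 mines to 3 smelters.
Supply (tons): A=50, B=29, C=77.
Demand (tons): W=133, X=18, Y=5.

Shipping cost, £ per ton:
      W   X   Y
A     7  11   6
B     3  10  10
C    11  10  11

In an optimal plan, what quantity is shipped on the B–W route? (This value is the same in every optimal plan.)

29

The minimum-cost plan:
  A→W: 45 tons
  A→Y: 5 tons
  B→W: 29 tons
  C→W: 59 tons
  C→X: 18 tons
Total cost = £1261.
So B→W carries 29 tons.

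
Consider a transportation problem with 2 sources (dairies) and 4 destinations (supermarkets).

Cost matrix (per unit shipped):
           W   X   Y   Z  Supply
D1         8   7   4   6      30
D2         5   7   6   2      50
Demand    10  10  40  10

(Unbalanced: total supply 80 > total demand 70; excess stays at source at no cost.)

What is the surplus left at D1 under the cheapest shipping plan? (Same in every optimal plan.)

Minimum-cost shipments:
  D1->Y: 30 × 4 = 120
  D2->W: 10 × 5 = 50
  D2->X: 10 × 7 = 70
  D2->Y: 10 × 6 = 60
  D2->Z: 10 × 2 = 20
Total cost = 320.
D1 ships 30 of its 30, leaving 0.

0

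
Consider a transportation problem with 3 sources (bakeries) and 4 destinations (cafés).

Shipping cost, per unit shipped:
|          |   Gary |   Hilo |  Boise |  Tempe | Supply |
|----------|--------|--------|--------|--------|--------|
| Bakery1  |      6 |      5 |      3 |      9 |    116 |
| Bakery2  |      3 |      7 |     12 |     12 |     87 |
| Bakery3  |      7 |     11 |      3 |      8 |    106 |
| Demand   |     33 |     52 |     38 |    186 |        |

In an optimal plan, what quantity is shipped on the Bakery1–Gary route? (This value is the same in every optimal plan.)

The minimum-cost plan:
  Bakery1→Boise: 38 × 3 = 114
  Bakery1→Tempe: 78 × 9 = 702
  Bakery2→Gary: 33 × 3 = 99
  Bakery2→Hilo: 52 × 7 = 364
  Bakery2→Tempe: 2 × 12 = 24
  Bakery3→Tempe: 106 × 8 = 848
Total cost = 2151.
The route Bakery1→Gary is not used.

0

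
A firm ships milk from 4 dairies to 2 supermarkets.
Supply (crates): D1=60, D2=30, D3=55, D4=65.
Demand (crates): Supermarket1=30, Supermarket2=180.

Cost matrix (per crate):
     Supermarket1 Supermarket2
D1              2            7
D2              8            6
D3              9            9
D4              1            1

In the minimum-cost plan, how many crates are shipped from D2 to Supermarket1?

0

The minimum-cost plan:
  D1 to Supermarket1: 30 × 2 = 60
  D1 to Supermarket2: 30 × 7 = 210
  D2 to Supermarket2: 30 × 6 = 180
  D3 to Supermarket2: 55 × 9 = 495
  D4 to Supermarket2: 65 × 1 = 65
Total cost = 1010.
The route D2→Supermarket1 is not used.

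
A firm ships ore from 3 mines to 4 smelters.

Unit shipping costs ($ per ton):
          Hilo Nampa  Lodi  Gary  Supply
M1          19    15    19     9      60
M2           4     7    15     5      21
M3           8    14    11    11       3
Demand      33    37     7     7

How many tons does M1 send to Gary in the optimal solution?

Solving gives:
  M1->Hilo: 9 × $19 = $171
  M1->Nampa: 37 × $15 = $555
  M1->Lodi: 7 × $19 = $133
  M1->Gary: 7 × $9 = $63
  M2->Hilo: 21 × $4 = $84
  M3->Hilo: 3 × $8 = $24
Total cost = $1030.
So M1→Gary carries 7 tons.

7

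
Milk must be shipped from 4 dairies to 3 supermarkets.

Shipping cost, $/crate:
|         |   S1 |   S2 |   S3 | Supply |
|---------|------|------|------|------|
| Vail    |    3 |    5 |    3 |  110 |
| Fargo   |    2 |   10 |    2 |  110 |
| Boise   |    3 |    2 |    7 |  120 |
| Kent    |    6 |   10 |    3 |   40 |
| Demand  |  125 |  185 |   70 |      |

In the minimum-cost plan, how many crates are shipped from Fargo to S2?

The minimum-cost plan:
  Vail to S1: 15 × $3 = $45
  Vail to S2: 65 × $5 = $325
  Vail to S3: 30 × $3 = $90
  Fargo to S1: 110 × $2 = $220
  Boise to S2: 120 × $2 = $240
  Kent to S3: 40 × $3 = $120
Total cost = $1040.
The route Fargo→S2 is not used.

0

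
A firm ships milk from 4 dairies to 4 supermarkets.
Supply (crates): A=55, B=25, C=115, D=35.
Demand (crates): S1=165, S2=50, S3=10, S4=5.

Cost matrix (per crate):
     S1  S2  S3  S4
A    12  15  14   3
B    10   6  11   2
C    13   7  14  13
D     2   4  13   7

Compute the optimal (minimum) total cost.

2140

An optimal shipping plan:
  A–S1: 50 crates
  A–S4: 5 crates
  B–S1: 25 crates
  C–S1: 55 crates
  C–S2: 50 crates
  C–S3: 10 crates
  D–S1: 35 crates
Total cost = 2140.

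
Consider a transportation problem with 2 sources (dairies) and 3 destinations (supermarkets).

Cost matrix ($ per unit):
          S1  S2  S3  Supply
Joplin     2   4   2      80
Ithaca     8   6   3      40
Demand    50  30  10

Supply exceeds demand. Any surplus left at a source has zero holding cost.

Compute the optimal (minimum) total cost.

250

One minimum-cost allocation:
  Joplin–S1: 50 × $2 = $100
  Joplin–S2: 30 × $4 = $120
  Ithaca–S3: 10 × $3 = $30
Total = 100 + 120 + 30 = $250.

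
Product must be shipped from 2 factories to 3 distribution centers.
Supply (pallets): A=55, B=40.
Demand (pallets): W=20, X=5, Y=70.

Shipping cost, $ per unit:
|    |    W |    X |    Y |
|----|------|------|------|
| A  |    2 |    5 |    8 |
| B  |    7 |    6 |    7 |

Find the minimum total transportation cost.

585

Optimal allocation:
  A->W: 20 × $2 = $40
  A->X: 5 × $5 = $25
  A->Y: 30 × $8 = $240
  B->Y: 40 × $7 = $280
Total = 40 + 25 + 240 + 280 = $585.
(Supply check: A ships 55; B ships 40.)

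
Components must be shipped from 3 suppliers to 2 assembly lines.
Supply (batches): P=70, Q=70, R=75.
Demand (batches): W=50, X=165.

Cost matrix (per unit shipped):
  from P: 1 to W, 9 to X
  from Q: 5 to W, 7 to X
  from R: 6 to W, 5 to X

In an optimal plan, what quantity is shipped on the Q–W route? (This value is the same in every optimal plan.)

Solving gives:
  P to W: 50 × 1 = 50
  P to X: 20 × 9 = 180
  Q to X: 70 × 7 = 490
  R to X: 75 × 5 = 375
Total cost = 1095.
The route Q→W is not used.

0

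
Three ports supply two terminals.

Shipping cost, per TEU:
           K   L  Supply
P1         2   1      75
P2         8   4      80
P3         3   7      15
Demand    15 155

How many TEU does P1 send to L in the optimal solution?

75

The minimum-cost plan:
  P1→L: 75 TEU
  P2→L: 80 TEU
  P3→K: 15 TEU
Total cost = 440.
So P1→L carries 75 TEU.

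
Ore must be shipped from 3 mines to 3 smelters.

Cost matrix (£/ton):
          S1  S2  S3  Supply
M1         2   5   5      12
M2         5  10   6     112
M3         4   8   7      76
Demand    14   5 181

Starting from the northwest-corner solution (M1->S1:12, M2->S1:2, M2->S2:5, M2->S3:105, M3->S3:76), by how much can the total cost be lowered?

Current plan cost = 12·2 + 2·5 + 5·10 + 105·6 + 76·7 = £1246.
Optimal plan:
  M1→S2: 5 tons
  M1→S3: 7 tons
  M2→S3: 112 tons
  M3→S1: 14 tons
  M3→S3: 62 tons
Optimal cost = £1222.
Saving = 1246 − 1222 = £24.

24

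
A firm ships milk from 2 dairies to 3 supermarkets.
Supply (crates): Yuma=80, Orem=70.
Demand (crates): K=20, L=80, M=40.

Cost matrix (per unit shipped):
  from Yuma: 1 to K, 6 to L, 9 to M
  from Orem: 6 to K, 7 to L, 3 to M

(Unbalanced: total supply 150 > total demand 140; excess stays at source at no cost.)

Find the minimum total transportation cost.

640

An optimal shipping plan:
  Yuma→K: 20 × 1 = 20
  Yuma→L: 60 × 6 = 360
  Orem→L: 20 × 7 = 140
  Orem→M: 40 × 3 = 120
Total = 20 + 360 + 140 + 120 = 640.
(Supply check: Yuma ships 80; Orem ships 60.)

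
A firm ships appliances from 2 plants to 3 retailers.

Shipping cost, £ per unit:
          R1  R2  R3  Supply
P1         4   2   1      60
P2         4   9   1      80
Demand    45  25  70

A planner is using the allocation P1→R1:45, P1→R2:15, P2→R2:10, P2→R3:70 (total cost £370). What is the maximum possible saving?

70

Current plan cost = 45·4 + 15·2 + 10·9 + 70·1 = £370.
Optimal plan:
  P1→R2: 25 units
  P1→R3: 35 units
  P2→R1: 45 units
  P2→R3: 35 units
Optimal cost = £300.
Saving = 370 − 300 = £70.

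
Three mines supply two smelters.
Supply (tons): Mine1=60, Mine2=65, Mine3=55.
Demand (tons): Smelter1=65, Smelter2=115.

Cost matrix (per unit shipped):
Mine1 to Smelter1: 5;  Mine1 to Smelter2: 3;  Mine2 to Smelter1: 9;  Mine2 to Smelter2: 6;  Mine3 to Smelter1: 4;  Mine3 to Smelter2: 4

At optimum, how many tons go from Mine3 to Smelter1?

55

Solving gives:
  Mine1->Smelter1: 10 × 5 = 50
  Mine1->Smelter2: 50 × 3 = 150
  Mine2->Smelter2: 65 × 6 = 390
  Mine3->Smelter1: 55 × 4 = 220
Total cost = 810.
So Mine3→Smelter1 carries 55 tons.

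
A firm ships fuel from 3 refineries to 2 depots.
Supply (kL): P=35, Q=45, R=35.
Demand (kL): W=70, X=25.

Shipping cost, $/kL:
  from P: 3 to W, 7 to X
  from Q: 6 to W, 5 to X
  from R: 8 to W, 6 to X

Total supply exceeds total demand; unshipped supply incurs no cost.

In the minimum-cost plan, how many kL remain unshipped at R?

Minimum-cost shipments:
  P to W: 35 × $3 = $105
  Q to W: 35 × $6 = $210
  Q to X: 10 × $5 = $50
  R to X: 15 × $6 = $90
Total cost = $455.
R ships 15 of its 35, leaving 20.

20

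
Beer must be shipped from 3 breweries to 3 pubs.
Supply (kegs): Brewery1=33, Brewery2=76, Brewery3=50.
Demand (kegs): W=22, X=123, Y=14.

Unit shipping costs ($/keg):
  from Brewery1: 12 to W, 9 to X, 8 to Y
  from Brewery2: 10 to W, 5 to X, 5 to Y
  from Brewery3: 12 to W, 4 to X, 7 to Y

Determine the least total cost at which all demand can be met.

Optimal allocation:
  Brewery1→W: 22 × $12 = $264
  Brewery1→Y: 11 × $8 = $88
  Brewery2→X: 73 × $5 = $365
  Brewery2→Y: 3 × $5 = $15
  Brewery3→X: 50 × $4 = $200
Total = 264 + 88 + 365 + 15 + 200 = $932.
(Supply check: Brewery1 ships 33; Brewery2 ships 76; Brewery3 ships 50.)

932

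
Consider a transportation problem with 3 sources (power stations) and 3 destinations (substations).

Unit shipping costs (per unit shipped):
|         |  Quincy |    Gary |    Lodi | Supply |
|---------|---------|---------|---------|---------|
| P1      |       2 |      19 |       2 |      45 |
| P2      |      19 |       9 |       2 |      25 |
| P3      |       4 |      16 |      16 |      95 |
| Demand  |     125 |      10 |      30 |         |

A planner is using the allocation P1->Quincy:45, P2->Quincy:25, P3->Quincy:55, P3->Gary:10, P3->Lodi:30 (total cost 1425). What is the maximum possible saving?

Current plan cost = 45·2 + 25·19 + 55·4 + 10·16 + 30·16 = 1425.
Optimal plan:
  P1 to Quincy: 30 MWh
  P1 to Lodi: 15 MWh
  P2 to Gary: 10 MWh
  P2 to Lodi: 15 MWh
  P3 to Quincy: 95 MWh
Optimal cost = 590.
Saving = 1425 − 590 = 835.

835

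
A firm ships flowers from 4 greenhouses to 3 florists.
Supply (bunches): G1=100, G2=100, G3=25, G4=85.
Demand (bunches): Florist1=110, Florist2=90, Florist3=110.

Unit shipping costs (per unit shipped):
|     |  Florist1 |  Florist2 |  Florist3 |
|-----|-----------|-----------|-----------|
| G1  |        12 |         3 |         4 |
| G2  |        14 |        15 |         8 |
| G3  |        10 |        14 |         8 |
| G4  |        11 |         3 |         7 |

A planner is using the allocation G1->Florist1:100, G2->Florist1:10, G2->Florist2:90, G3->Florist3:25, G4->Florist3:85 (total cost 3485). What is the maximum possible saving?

Current plan cost = 100·12 + 10·14 + 90·15 + 25·8 + 85·7 = 3485.
Optimal plan:
  G1–Florist2: 5 × 3 = 15
  G1–Florist3: 95 × 4 = 380
  G2–Florist1: 85 × 14 = 1190
  G2–Florist3: 15 × 8 = 120
  G3–Florist1: 25 × 10 = 250
  G4–Florist2: 85 × 3 = 255
Optimal cost = 2210.
Saving = 3485 − 2210 = 1275.

1275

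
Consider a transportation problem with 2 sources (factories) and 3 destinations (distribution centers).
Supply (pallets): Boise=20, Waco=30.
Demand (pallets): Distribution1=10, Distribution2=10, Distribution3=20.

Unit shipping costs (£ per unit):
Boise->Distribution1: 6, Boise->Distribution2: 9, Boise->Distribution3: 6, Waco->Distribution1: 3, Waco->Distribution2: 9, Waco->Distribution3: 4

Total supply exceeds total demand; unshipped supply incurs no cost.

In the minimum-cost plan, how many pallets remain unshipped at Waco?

0

Minimum-cost shipments:
  Boise–Distribution2: 10 pallets
  Waco–Distribution1: 10 pallets
  Waco–Distribution3: 20 pallets
Total cost = £200.
Waco ships 30 of its 30, leaving 0.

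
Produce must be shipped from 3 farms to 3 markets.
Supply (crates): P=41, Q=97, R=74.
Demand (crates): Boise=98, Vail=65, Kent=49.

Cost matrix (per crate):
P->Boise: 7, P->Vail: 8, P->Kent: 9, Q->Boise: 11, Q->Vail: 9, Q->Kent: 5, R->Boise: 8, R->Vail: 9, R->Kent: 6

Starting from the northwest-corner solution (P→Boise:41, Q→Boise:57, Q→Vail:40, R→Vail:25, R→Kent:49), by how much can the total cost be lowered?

220

Current plan cost = 41·7 + 57·11 + 40·9 + 25·9 + 49·6 = 1793.
Optimal plan:
  P→Boise: 24 crates
  P→Vail: 17 crates
  Q→Vail: 48 crates
  Q→Kent: 49 crates
  R→Boise: 74 crates
Optimal cost = 1573.
Saving = 1793 − 1573 = 220.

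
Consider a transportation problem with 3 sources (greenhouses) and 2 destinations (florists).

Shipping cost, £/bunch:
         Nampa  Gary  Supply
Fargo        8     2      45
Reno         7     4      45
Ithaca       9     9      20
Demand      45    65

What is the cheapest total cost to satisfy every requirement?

525

A cheapest plan:
  Fargo–Gary: 45 bunches
  Reno–Nampa: 25 bunches
  Reno–Gary: 20 bunches
  Ithaca–Nampa: 20 bunches
Total cost = £525.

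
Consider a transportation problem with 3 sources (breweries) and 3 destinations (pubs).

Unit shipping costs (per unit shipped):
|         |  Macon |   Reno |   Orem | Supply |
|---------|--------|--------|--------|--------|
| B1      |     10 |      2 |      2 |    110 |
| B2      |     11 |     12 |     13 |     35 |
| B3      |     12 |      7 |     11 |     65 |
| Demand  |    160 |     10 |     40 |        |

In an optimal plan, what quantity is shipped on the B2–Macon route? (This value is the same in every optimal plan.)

Optimal shipments:
  B1->Macon: 60 kegs
  B1->Reno: 10 kegs
  B1->Orem: 40 kegs
  B2->Macon: 35 kegs
  B3->Macon: 65 kegs
Total cost = 1865.
So B2→Macon carries 35 kegs.

35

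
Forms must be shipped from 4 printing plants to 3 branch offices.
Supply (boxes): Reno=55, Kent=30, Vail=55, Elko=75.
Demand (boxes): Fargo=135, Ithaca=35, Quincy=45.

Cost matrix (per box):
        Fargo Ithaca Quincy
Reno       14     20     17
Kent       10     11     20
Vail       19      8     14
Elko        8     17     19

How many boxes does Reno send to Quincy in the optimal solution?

The minimum-cost plan:
  Reno–Fargo: 30 × 14 = 420
  Reno–Quincy: 25 × 17 = 425
  Kent–Fargo: 30 × 10 = 300
  Vail–Ithaca: 35 × 8 = 280
  Vail–Quincy: 20 × 14 = 280
  Elko–Fargo: 75 × 8 = 600
Total cost = 2305.
So Reno→Quincy carries 25 boxes.

25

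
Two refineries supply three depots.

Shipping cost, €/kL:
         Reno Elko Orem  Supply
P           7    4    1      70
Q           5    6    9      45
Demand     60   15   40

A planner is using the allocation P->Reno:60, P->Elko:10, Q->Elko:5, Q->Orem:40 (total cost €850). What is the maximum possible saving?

Current plan cost = 60·7 + 10·4 + 5·6 + 40·9 = €850.
Optimal plan:
  P→Reno: 15 × €7 = €105
  P→Elko: 15 × €4 = €60
  P→Orem: 40 × €1 = €40
  Q→Reno: 45 × €5 = €225
Optimal cost = €430.
Saving = 850 − 430 = €420.

420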